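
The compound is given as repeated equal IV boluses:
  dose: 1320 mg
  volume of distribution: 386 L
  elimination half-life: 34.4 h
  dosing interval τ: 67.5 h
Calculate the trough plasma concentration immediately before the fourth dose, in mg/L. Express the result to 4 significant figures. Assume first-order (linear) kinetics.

C₀ per dose = Dose / Vd = 1320 / 386 = 3.420 mg/L
k = ln2 / t½ = 0.693147 / 34.4 = 0.02015 h⁻¹
Fraction remaining after one interval: r = e^(−kτ) = e^(−0.02015 × 67.5) = 0.2566
Before dose 4, 3 doses have been given (aged 1τ, 2τ, 3τ).
C_trough = C₀ × (r + r² + … + r^3) = C₀ × r(1−r^3)/(1−r)
        = 3.420 × 0.2566 × (1 − 0.01690) / (1 − 0.2566) = 1.161 mg/L

1.161 mg/L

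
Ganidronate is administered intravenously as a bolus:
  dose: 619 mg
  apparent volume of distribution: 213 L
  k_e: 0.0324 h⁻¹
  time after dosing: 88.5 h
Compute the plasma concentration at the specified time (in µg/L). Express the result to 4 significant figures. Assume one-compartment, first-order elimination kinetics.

C₀ = Dose / Vd = 619.0 / 213 = 2.906 mg/L
C = C₀ · e^(−k·t) = 2.906 × e^(−0.03240 × 88.5)
  = 2.906 × 0.05685 = 0.1652 mg/L
Convert: 0.1652 mg/L × 1000 = 165.2 µg/L

165.2 µg/L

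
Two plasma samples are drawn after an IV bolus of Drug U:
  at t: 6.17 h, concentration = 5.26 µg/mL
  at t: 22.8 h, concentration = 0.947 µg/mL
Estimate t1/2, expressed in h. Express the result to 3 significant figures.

6.72 h

k = ln(C₁/C₂) / (t₂ − t₁) = ln(5.26/0.947) / (22.8 − 6.17)
  = 1.715 / 16.63 = 0.1031 h⁻¹
t½ = ln2 / k = 0.693147 / 0.1031 = 6.723 h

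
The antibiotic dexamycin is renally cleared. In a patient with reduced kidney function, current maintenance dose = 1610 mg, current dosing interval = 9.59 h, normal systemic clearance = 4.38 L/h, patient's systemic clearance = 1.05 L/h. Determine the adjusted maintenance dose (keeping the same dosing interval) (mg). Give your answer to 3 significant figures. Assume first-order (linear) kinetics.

To keep the same average steady-state level, dosing rate must scale with clearance.
CL ratio = 1.05 / 4.38 = 0.2397
New dose (same interval) = 1610 × 0.2397 = 385.9 mg

386 mg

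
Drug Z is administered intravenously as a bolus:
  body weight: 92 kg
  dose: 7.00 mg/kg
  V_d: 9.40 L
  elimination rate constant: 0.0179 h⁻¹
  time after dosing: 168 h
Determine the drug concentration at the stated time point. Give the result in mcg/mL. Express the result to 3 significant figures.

3.39 mcg/mL

Total dose = 7.00 × 92 = 644.0 mg
C₀ = Dose / Vd = 644.0 / 9.40 = 68.51 mg/L
C = C₀ · e^(−k·t) = 68.51 × e^(−0.01790 × 168)
  = 68.51 × 0.04943 = 3.386 mg/L
(3.386 mg/L = 3.386 mcg/mL)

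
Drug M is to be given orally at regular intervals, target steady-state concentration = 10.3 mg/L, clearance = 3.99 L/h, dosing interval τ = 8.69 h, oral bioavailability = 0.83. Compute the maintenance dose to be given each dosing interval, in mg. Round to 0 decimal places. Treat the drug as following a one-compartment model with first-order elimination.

At steady state, F × (Dose/τ) = Css × CL.
Dose = Css × CL × τ / F = 10.3 × 3.990 × 8.69 / 0.83 = 430.3 mg

430 mg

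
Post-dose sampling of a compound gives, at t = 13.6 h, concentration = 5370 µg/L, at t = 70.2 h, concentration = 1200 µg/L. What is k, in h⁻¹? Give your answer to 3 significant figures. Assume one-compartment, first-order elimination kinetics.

0.0265 h⁻¹

k = ln(C₁/C₂) / (t₂ − t₁) = ln(5370/1200) / (70.2 − 13.6)
  = 1.499 / 56.60 = 0.02648 h⁻¹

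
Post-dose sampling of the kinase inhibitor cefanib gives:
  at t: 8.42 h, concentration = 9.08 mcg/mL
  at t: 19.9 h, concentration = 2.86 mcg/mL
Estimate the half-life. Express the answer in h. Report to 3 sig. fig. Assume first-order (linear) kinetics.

6.89 h

k = ln(C₁/C₂) / (t₂ − t₁) = ln(9.08/2.86) / (19.9 − 8.42)
  = 1.155 / 11.48 = 0.1006 h⁻¹
t½ = ln2 / k = 0.693147 / 0.1006 = 6.890 h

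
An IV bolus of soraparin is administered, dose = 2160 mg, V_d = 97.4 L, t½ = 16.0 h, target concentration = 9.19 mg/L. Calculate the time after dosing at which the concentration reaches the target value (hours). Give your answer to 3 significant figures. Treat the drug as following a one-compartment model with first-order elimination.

C₀ = Dose / Vd = 2160 / 97.4 = 22.18 mg/L
k = ln2 / t½ = 0.693147 / 16.0 = 0.04332 h⁻¹
t = ln(C₀ / C) / k = ln(22.18 / 9.19) / 0.04332
  = ln(2.413) / 0.04332 = 0.8809 / 0.04332 = 20.33 h

20.3 h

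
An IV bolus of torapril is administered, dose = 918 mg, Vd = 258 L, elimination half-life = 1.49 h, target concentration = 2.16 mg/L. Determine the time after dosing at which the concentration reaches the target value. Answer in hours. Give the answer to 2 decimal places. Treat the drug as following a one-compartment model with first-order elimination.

C₀ = Dose / Vd = 918.0 / 258 = 3.558 mg/L
k = ln2 / t½ = 0.693147 / 1.49 = 0.4652 h⁻¹
t = ln(C₀ / C) / k = ln(3.558 / 2.16) / 0.4652
  = ln(1.647) / 0.4652 = 0.4990 / 0.4652 = 1.073 h

1.07 h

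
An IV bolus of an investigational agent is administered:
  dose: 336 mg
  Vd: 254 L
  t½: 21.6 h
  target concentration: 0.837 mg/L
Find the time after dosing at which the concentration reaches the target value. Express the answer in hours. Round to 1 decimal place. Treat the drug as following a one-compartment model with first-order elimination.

14.3 h

C₀ = Dose / Vd = 336.0 / 254 = 1.323 mg/L
k = ln2 / t½ = 0.693147 / 21.6 = 0.03209 h⁻¹
t = ln(C₀ / C) / k = ln(1.323 / 0.837) / 0.03209
  = ln(1.581) / 0.03209 = 0.4581 / 0.03209 = 14.28 h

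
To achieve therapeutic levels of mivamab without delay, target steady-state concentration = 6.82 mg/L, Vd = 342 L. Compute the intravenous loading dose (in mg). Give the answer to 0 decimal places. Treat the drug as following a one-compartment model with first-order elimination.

2332 mg

LD = Css × Vd = 6.82 × 342 = 2332 mg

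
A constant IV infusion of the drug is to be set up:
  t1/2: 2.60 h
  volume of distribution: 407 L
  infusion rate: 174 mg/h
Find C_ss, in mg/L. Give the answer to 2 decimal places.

1.60 mg/L

k = ln2 / t½ = 0.693147 / 2.60 = 0.2666 h⁻¹
CL = k × Vd = 0.2666 × 407 = 108.5 L/h
At steady state Css = R₀ / CL = 174 / 108.5 = 1.604 mg/L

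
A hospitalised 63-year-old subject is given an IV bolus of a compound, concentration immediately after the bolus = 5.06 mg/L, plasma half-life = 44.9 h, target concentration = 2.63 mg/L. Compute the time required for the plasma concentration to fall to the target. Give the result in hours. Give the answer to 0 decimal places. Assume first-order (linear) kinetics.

k = ln2 / t½ = 0.693147 / 44.9 = 0.01544 h⁻¹
t = ln(C₀ / C) / k = ln(5.060 / 2.63) / 0.01544
  = ln(1.924) / 0.01544 = 0.6544 / 0.01544 = 42.38 h

42 h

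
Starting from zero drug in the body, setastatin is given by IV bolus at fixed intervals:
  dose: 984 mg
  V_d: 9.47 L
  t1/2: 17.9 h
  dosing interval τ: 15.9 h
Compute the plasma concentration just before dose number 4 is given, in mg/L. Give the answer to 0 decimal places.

103 mg/L

C₀ per dose = Dose / Vd = 984 / 9.47 = 103.9 mg/L
k = ln2 / t½ = 0.693147 / 17.9 = 0.03872 h⁻¹
Fraction remaining after one interval: r = e^(−kτ) = e^(−0.03872 × 15.9) = 0.5403
Before dose 4, 3 doses have been given (aged 1τ, 2τ, 3τ).
C_trough = C₀ × (r + r² + … + r^3) = C₀ × r(1−r^3)/(1−r)
        = 103.9 × 0.5403 × (1 − 0.1577) / (1 − 0.5403) = 102.9 mg/L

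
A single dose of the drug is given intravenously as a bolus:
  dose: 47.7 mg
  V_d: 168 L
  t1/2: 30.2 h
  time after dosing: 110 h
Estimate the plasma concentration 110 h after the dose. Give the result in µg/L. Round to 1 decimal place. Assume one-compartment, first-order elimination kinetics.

22.7 µg/L

C₀ = Dose / Vd = 47.70 / 168 = 0.2839 mg/L
k = ln2 / t½ = 0.693147 / 30.2 = 0.02295 h⁻¹
C = C₀ · e^(−k·t) = 0.2839 × e^(−0.02295 × 110)
  = 0.2839 × 0.08010 = 0.02274 mg/L
Convert: 0.02274 mg/L × 1000 = 22.74 µg/L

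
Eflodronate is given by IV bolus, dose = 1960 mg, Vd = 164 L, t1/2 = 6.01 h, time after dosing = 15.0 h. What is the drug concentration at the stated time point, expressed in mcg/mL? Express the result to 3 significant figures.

2.12 mcg/mL

C₀ = Dose / Vd = 1960 / 164 = 11.95 mg/L
k = ln2 / t½ = 0.693147 / 6.01 = 0.1153 h⁻¹
C = C₀ · e^(−k·t) = 11.95 × e^(−0.1153 × 15.0)
  = 11.95 × 0.1774 = 2.120 mg/L
(2.120 mg/L = 2.120 mcg/mL)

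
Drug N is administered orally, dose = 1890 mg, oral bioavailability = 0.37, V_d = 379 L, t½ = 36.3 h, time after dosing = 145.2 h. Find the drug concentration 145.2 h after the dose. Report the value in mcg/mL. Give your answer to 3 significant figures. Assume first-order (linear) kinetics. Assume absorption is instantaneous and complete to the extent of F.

Amount reaching circulation = F × Dose = 0.37 × 1890 = 699.3 mg
C₀ = F·Dose / Vd = 699.3 / 379 = 1.845 mg/L
k = ln2 / t½ = 0.693147 / 36.3 = 0.01909 h⁻¹
t / t½ = 145.2 / 36.3 = 4 half-lives
C = C₀ × (1/2)^4 = 1.845 × 0.06250 = 0.1153 mg/L
(0.1153 mg/L = 0.1153 mcg/mL)

0.115 mcg/mL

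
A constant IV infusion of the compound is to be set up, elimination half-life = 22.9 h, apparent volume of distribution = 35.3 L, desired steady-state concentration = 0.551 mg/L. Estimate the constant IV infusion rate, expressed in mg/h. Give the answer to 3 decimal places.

k = ln2 / t½ = 0.693147 / 22.9 = 0.03027 h⁻¹
CL = k × Vd = 0.03027 × 35.3 = 1.069 L/h
At steady state, infusion rate R₀ = Css × CL = 0.551 × 1.069 = 0.5890 mg/h

0.589 mg/h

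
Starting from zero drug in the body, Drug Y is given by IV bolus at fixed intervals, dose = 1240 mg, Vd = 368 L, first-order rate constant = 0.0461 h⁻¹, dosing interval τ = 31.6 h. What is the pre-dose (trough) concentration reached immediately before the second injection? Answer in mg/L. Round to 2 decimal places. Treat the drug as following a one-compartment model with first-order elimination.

C₀ per dose = Dose / Vd = 1240 / 368 = 3.370 mg/L
Fraction remaining after one interval: r = e^(−kτ) = e^(−0.04610 × 31.6) = 0.2330
Before dose 2, 1 dose has been given (aged 1τ).
C_trough = C₀ × r = 3.370 × 0.2330 = 0.7852 mg/L

0.79 mg/L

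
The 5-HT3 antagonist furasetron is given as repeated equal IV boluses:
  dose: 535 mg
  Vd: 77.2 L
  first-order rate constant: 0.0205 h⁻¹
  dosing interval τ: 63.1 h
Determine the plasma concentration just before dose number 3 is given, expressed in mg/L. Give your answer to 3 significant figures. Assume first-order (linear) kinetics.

C₀ per dose = Dose / Vd = 535 / 77.2 = 6.930 mg/L
Fraction remaining after one interval: r = e^(−kτ) = e^(−0.02050 × 63.1) = 0.2743
Before dose 3, 2 doses have been given (aged 1τ, 2τ).
C_trough = C₀ × (r + r²) = 6.930 × (0.2743 + 0.07524) = 2.422 mg/L

2.42 mg/L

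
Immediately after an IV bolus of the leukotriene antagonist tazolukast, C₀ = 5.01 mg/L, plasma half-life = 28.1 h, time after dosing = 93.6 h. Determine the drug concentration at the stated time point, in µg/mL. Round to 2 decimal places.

k = ln2 / t½ = 0.693147 / 28.1 = 0.02467 h⁻¹
C = C₀ · e^(−k·t) = 5.010 × e^(−0.02467 × 93.6)
  = 5.010 × 0.09935 = 0.4977 mg/L
(0.4977 mg/L = 0.4977 µg/mL)

0.50 µg/mL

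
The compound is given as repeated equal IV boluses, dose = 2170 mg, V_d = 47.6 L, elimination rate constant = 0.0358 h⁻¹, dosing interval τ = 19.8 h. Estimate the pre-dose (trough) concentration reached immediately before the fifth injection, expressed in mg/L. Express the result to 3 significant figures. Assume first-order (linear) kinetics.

C₀ per dose = Dose / Vd = 2170 / 47.6 = 45.59 mg/L
Fraction remaining after one interval: r = e^(−kτ) = e^(−0.03580 × 19.8) = 0.4922
Before dose 5, 4 doses have been given (aged 1τ, 2τ, 3τ, 4τ).
C_trough = C₀ × (r + r² + … + r^4) = C₀ × r(1−r^4)/(1−r)
        = 45.59 × 0.4922 × (1 − 0.05869) / (1 − 0.4922) = 41.60 mg/L

41.6 mg/L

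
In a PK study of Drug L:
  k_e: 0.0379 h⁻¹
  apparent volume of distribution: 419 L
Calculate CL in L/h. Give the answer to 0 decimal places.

CL = k × Vd = 0.0379 × 419 = 15.88 L/h

16 L/h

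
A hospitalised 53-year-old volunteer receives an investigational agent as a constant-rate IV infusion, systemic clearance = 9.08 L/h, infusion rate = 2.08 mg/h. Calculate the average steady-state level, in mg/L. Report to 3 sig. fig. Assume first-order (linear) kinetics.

0.229 mg/L

At steady state Css = R₀ / CL = 2.08 / 9.080 = 0.2291 mg/L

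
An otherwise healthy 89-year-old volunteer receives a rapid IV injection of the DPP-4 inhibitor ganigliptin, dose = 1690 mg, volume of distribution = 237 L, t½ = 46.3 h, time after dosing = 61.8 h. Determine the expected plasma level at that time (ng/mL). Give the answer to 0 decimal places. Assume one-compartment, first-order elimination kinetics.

2827 ng/mL

C₀ = Dose / Vd = 1690 / 237 = 7.131 mg/L
k = ln2 / t½ = 0.693147 / 46.3 = 0.01497 h⁻¹
C = C₀ · e^(−k·t) = 7.131 × e^(−0.01497 × 61.8)
  = 7.131 × 0.3965 = 2.827 mg/L
Convert: 2.827 mg/L × 1000 = 2827 ng/mL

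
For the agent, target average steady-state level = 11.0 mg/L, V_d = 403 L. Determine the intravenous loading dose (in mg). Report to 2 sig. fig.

4400 mg

LD = Css × Vd = 11.0 × 403 = 4433 mg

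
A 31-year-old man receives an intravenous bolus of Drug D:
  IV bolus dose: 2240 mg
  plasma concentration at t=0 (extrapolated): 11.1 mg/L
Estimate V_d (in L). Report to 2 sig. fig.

200 L

Vd = Dose / C₀ = 2240 / 11.1 = 201.8 L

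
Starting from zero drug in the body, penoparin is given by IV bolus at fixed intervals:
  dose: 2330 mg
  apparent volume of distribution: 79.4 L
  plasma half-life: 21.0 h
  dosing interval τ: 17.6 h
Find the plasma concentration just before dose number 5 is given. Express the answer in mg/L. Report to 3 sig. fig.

33.6 mg/L

C₀ per dose = Dose / Vd = 2330 / 79.4 = 29.35 mg/L
k = ln2 / t½ = 0.693147 / 21.0 = 0.03301 h⁻¹
Fraction remaining after one interval: r = e^(−kτ) = e^(−0.03301 × 17.6) = 0.5594
Before dose 5, 4 doses have been given (aged 1τ, 2τ, 3τ, 4τ).
C_trough = C₀ × (r + r² + … + r^4) = C₀ × r(1−r^4)/(1−r)
        = 29.35 × 0.5594 × (1 − 0.09792) / (1 − 0.5594) = 33.61 mg/L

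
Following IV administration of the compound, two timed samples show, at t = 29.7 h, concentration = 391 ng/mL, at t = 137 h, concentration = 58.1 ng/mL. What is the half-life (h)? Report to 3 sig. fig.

39.0 h

k = ln(C₁/C₂) / (t₂ − t₁) = ln(391/58.1) / (137 − 29.7)
  = 1.907 / 107.3 = 0.01777 h⁻¹
t½ = ln2 / k = 0.693147 / 0.01777 = 39.01 h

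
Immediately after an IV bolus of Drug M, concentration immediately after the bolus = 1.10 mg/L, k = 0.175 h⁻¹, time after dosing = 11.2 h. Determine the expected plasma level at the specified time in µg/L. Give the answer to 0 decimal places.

C = C₀ · e^(−k·t) = 1.100 × e^(−0.1750 × 11.2)
  = 1.100 × 0.1409 = 0.1550 mg/L
Convert: 0.1550 mg/L × 1000 = 155.0 µg/L

155 µg/L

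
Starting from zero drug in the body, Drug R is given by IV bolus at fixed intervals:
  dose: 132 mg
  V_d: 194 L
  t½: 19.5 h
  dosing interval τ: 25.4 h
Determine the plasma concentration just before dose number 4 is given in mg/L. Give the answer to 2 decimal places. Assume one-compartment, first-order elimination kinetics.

0.43 mg/L

C₀ per dose = Dose / Vd = 132 / 194 = 0.6804 mg/L
k = ln2 / t½ = 0.693147 / 19.5 = 0.03555 h⁻¹
Fraction remaining after one interval: r = e^(−kτ) = e^(−0.03555 × 25.4) = 0.4054
Before dose 4, 3 doses have been given (aged 1τ, 2τ, 3τ).
C_trough = C₀ × (r + r² + … + r^3) = C₀ × r(1−r^3)/(1−r)
        = 0.6804 × 0.4054 × (1 − 0.06663) / (1 − 0.4054) = 0.4330 mg/L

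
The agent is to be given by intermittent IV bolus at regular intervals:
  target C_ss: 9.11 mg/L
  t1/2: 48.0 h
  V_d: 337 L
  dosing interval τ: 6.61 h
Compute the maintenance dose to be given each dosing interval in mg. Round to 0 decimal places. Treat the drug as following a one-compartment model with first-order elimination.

k = ln2 / t½ = 0.693147 / 48.0 = 0.01444 h⁻¹
CL = k × Vd = 0.01444 × 337 = 4.866 L/h
At steady state, Dose/τ = Css × CL.
Dose = Css × CL × τ = 9.11 × 4.866 × 6.61 = 293.0 mg

293 mg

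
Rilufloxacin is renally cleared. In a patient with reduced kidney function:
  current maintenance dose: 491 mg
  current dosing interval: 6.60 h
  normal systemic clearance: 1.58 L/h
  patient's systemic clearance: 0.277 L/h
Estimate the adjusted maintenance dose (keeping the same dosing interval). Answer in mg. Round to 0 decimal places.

86 mg

To keep the same average steady-state level, dosing rate must scale with clearance.
CL ratio = 0.277 / 1.58 = 0.1753
New dose (same interval) = 491 × 0.1753 = 86.07 mg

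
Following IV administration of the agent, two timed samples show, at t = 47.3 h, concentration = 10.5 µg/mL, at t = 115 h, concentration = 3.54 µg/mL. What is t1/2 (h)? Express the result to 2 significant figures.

43 h

k = ln(C₁/C₂) / (t₂ − t₁) = ln(10.5/3.54) / (115 − 47.3)
  = 1.087 / 67.70 = 0.01606 h⁻¹
t½ = ln2 / k = 0.693147 / 0.01606 = 43.16 h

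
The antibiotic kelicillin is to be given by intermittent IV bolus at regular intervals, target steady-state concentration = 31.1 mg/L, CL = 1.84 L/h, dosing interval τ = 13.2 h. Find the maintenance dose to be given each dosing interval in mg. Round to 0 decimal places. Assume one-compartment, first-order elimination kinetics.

At steady state, Dose/τ = Css × CL.
Dose = Css × CL × τ = 31.1 × 1.840 × 13.2 = 755.4 mg

755 mg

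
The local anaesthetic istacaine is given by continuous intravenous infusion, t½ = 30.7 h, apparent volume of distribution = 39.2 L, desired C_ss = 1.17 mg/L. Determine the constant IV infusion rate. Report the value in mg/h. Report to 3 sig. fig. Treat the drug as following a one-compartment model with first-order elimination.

1.04 mg/h

k = ln2 / t½ = 0.693147 / 30.7 = 0.02258 h⁻¹
CL = k × Vd = 0.02258 × 39.2 = 0.8851 L/h
At steady state, infusion rate R₀ = Css × CL = 1.17 × 0.8851 = 1.036 mg/h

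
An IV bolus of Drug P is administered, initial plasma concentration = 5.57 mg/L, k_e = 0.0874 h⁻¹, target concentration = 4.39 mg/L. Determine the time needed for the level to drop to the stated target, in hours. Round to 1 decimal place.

2.7 h

t = ln(C₀ / C) / k = ln(5.570 / 4.39) / 0.08740
  = ln(1.269) / 0.08740 = 0.2382 / 0.08740 = 2.725 h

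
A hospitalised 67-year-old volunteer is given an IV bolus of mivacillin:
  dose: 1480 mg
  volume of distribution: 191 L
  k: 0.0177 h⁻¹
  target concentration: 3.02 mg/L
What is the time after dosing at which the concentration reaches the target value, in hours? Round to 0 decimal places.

53 h

C₀ = Dose / Vd = 1480 / 191 = 7.749 mg/L
t = ln(C₀ / C) / k = ln(7.749 / 3.02) / 0.01770
  = ln(2.566) / 0.01770 = 0.9423 / 0.01770 = 53.24 h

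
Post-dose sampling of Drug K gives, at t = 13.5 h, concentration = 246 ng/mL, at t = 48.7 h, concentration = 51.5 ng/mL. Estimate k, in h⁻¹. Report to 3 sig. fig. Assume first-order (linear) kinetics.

k = ln(C₁/C₂) / (t₂ − t₁) = ln(246/51.5) / (48.7 − 13.5)
  = 1.564 / 35.20 = 0.04443 h⁻¹

0.0444 h⁻¹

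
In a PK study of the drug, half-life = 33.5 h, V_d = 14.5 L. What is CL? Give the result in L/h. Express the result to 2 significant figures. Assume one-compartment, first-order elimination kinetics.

k = ln2 / t½ = 0.693147 / 33.5 = 0.02069 h⁻¹
CL = k × Vd = 0.02069 × 14.5 = 0.3000 L/h

0.30 L/h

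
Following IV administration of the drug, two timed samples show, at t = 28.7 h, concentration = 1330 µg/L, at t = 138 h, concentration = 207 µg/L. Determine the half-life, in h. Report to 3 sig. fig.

40.7 h

k = ln(C₁/C₂) / (t₂ − t₁) = ln(1330/207) / (138 − 28.7)
  = 1.860 / 109.3 = 0.01702 h⁻¹
t½ = ln2 / k = 0.693147 / 0.01702 = 40.73 h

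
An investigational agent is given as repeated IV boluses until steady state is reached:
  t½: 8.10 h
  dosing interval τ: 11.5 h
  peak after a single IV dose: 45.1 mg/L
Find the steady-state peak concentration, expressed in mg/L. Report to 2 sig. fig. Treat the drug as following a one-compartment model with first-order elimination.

k = ln2 / t½ = 0.693147 / 8.10 = 0.08557 h⁻¹
e^(−kτ) = e^(−0.08557 × 11.5) = 0.3738
Accumulation ratio R = 1 / (1 − e^(−kτ)) = 1 / (1 − 0.3738) = 1.597
Steady-state peak = C₀ × R = 45.1 × 1.597 = 72.02 mg/L

72 mg/L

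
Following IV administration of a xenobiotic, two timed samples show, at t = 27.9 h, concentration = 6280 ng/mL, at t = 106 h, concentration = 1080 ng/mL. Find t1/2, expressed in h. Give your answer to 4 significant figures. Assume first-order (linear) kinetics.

30.75 h

k = ln(C₁/C₂) / (t₂ − t₁) = ln(6280/1080) / (106 − 27.9)
  = 1.760 / 78.10 = 0.02254 h⁻¹
t½ = ln2 / k = 0.693147 / 0.02254 = 30.75 h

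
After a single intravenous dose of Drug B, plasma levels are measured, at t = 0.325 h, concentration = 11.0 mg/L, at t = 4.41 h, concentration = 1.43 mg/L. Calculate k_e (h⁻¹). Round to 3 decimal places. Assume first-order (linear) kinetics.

0.499 h⁻¹

k = ln(C₁/C₂) / (t₂ − t₁) = ln(11.0/1.43) / (4.41 − 0.325)
  = 2.040 / 4.085 = 0.4994 h⁻¹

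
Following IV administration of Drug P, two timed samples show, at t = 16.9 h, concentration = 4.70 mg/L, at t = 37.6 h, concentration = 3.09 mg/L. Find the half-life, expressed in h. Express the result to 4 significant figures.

k = ln(C₁/C₂) / (t₂ − t₁) = ln(4.70/3.09) / (37.6 − 16.9)
  = 0.4194 / 20.70 = 0.02026 h⁻¹
t½ = ln2 / k = 0.693147 / 0.02026 = 34.21 h

34.21 h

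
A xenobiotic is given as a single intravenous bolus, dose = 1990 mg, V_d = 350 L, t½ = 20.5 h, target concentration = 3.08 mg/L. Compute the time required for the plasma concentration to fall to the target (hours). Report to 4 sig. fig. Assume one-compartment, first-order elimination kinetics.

C₀ = Dose / Vd = 1990 / 350 = 5.686 mg/L
k = ln2 / t½ = 0.693147 / 20.5 = 0.03381 h⁻¹
t = ln(C₀ / C) / k = ln(5.686 / 3.08) / 0.03381
  = ln(1.846) / 0.03381 = 0.6130 / 0.03381 = 18.13 h

18.13 h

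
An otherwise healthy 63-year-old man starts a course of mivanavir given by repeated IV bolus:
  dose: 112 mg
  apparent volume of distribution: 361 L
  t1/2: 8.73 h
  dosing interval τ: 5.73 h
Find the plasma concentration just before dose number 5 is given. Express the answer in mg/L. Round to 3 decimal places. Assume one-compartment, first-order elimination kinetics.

0.451 mg/L

C₀ per dose = Dose / Vd = 112 / 361 = 0.3102 mg/L
k = ln2 / t½ = 0.693147 / 8.73 = 0.07940 h⁻¹
Fraction remaining after one interval: r = e^(−kτ) = e^(−0.07940 × 5.73) = 0.6345
Before dose 5, 4 doses have been given (aged 1τ, 2τ, 3τ, 4τ).
C_trough = C₀ × (r + r² + … + r^4) = C₀ × r(1−r^4)/(1−r)
        = 0.3102 × 0.6345 × (1 − 0.1621) / (1 − 0.6345) = 0.4512 mg/L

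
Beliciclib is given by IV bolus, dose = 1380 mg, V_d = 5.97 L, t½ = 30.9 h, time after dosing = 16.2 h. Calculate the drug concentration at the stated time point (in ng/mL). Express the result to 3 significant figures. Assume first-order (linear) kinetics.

C₀ = Dose / Vd = 1380 / 5.97 = 231.2 mg/L
k = ln2 / t½ = 0.693147 / 30.9 = 0.02243 h⁻¹
C = C₀ · e^(−k·t) = 231.2 × e^(−0.02243 × 16.2)
  = 231.2 × 0.6953 = 160.8 mg/L
Convert: 160.8 mg/L × 1000 = 160800 ng/mL

161000 ng/mL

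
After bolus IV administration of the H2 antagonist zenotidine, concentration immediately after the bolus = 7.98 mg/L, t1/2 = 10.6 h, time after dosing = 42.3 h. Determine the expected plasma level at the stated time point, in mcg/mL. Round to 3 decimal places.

k = ln2 / t½ = 0.693147 / 10.6 = 0.06539 h⁻¹
C = C₀ · e^(−k·t) = 7.980 × e^(−0.06539 × 42.3)
  = 7.980 × 0.06291 = 0.5020 mg/L
(0.5020 mg/L = 0.5020 mcg/mL)

0.502 mcg/mL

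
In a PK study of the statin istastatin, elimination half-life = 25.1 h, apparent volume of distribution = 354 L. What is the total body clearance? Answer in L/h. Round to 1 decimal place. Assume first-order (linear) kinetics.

k = ln2 / t½ = 0.693147 / 25.1 = 0.02762 h⁻¹
CL = k × Vd = 0.02762 × 354 = 9.777 L/h

9.8 L/h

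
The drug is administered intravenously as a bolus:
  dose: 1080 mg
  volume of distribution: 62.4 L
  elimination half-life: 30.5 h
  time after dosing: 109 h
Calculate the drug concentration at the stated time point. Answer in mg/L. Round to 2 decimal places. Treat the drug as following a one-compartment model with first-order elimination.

C₀ = Dose / Vd = 1080 / 62.4 = 17.31 mg/L
k = ln2 / t½ = 0.693147 / 30.5 = 0.02273 h⁻¹
C = C₀ · e^(−k·t) = 17.31 × e^(−0.02273 × 109)
  = 17.31 × 0.08395 = 1.453 mg/L

1.45 mg/L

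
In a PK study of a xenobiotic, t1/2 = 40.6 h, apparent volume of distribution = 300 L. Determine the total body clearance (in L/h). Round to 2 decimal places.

5.12 L/h

k = ln2 / t½ = 0.693147 / 40.6 = 0.01707 h⁻¹
CL = k × Vd = 0.01707 × 300 = 5.121 L/h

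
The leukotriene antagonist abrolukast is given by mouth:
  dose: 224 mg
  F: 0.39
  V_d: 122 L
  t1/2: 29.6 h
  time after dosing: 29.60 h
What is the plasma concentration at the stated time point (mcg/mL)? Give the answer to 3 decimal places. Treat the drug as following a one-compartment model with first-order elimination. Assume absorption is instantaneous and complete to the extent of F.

Amount reaching circulation = F × Dose = 0.39 × 224.0 = 87.36 mg
C₀ = F·Dose / Vd = 87.36 / 122 = 0.7161 mg/L
k = ln2 / t½ = 0.693147 / 29.6 = 0.02342 h⁻¹
t / t½ = 29.60 / 29.6 = 1 half-lives
C = C₀ × (1/2)^1 = 0.7161 × 0.5000 = 0.3581 mg/L
(0.3581 mg/L = 0.3581 mcg/mL)

0.358 mcg/mL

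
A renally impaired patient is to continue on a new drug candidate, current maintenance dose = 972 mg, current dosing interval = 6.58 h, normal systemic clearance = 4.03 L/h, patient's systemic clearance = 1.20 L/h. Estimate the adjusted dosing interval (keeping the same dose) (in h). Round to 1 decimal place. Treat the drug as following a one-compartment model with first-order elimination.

To keep the same average steady-state level, dosing rate must scale with clearance.
CL ratio = 1.20 / 4.03 = 0.2978
New interval (same dose) = 6.58 / 0.2978 = 22.10 h

22.1 h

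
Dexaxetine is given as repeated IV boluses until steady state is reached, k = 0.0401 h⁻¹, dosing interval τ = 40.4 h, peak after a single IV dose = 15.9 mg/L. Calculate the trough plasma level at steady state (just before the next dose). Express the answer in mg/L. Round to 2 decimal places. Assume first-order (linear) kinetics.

3.92 mg/L

e^(−kτ) = e^(−0.04010 × 40.4) = 0.1979
Accumulation ratio R = 1 / (1 − e^(−kτ)) = 1 / (1 − 0.1979) = 1.247
Steady-state trough = C₀ × R × e^(−kτ) = 15.9 × 1.247 × 0.1979 = 3.924 mg/L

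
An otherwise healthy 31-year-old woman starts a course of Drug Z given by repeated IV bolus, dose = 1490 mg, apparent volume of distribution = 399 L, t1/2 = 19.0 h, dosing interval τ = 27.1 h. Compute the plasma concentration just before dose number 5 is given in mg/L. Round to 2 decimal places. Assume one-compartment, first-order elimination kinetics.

C₀ per dose = Dose / Vd = 1490 / 399 = 3.734 mg/L
k = ln2 / t½ = 0.693147 / 19.0 = 0.03648 h⁻¹
Fraction remaining after one interval: r = e^(−kτ) = e^(−0.03648 × 27.1) = 0.3721
Before dose 5, 4 doses have been given (aged 1τ, 2τ, 3τ, 4τ).
C_trough = C₀ × (r + r² + … + r^4) = C₀ × r(1−r^4)/(1−r)
        = 3.734 × 0.3721 × (1 − 0.01917) / (1 − 0.3721) = 2.170 mg/L

2.17 mg/L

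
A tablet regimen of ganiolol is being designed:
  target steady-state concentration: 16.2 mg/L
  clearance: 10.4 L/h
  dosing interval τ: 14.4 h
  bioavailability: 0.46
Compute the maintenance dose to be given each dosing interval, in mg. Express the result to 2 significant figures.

At steady state, F × (Dose/τ) = Css × CL.
Dose = Css × CL × τ / F = 16.2 × 10.40 × 14.4 / 0.46 = 5274 mg

5300 mg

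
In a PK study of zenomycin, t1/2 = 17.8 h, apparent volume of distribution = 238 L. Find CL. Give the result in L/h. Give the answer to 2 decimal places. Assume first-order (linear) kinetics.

9.27 L/h

k = ln2 / t½ = 0.693147 / 17.8 = 0.03894 h⁻¹
CL = k × Vd = 0.03894 × 238 = 9.268 L/h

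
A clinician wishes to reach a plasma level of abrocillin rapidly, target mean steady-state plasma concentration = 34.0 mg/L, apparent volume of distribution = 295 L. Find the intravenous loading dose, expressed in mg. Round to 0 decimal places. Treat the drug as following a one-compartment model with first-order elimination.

LD = Css × Vd = 34.0 × 295 = 10030 mg

10030 mg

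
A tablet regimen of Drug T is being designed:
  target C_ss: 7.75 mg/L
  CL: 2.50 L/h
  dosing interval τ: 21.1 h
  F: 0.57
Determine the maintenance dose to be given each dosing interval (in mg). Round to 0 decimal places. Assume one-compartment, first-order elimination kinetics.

717 mg

At steady state, F × (Dose/τ) = Css × CL.
Dose = Css × CL × τ / F = 7.75 × 2.500 × 21.1 / 0.57 = 717.2 mg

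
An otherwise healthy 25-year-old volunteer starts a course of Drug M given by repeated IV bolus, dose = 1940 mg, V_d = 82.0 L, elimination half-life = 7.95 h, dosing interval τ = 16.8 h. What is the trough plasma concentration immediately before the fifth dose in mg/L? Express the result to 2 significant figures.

7.1 mg/L

C₀ per dose = Dose / Vd = 1940 / 82.0 = 23.66 mg/L
k = ln2 / t½ = 0.693147 / 7.95 = 0.08719 h⁻¹
Fraction remaining after one interval: r = e^(−kτ) = e^(−0.08719 × 16.8) = 0.2311
Before dose 5, 4 doses have been given (aged 1τ, 2τ, 3τ, 4τ).
C_trough = C₀ × (r + r² + … + r^4) = C₀ × r(1−r^4)/(1−r)
        = 23.66 × 0.2311 × (1 − 0.002852) / (1 − 0.2311) = 7.091 mg/L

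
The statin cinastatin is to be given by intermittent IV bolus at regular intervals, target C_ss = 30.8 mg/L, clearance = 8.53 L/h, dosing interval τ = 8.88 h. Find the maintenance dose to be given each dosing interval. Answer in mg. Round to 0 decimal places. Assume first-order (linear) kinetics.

2333 mg

At steady state, Dose/τ = Css × CL.
Dose = Css × CL × τ = 30.8 × 8.530 × 8.88 = 2333 mg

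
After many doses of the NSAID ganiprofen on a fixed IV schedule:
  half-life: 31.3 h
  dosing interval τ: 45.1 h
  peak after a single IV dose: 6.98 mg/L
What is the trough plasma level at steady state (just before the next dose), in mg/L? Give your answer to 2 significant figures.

4.1 mg/L

k = ln2 / t½ = 0.693147 / 31.3 = 0.02215 h⁻¹
e^(−kτ) = e^(−0.02215 × 45.1) = 0.3683
Accumulation ratio R = 1 / (1 − e^(−kτ)) = 1 / (1 − 0.3683) = 1.583
Steady-state trough = C₀ × R × e^(−kτ) = 6.98 × 1.583 × 0.3683 = 4.069 mg/L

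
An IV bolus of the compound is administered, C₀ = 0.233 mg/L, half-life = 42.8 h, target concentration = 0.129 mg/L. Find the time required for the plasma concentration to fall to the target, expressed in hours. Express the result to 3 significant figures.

k = ln2 / t½ = 0.693147 / 42.8 = 0.01620 h⁻¹
t = ln(C₀ / C) / k = ln(0.2330 / 0.129) / 0.01620
  = ln(1.806) / 0.01620 = 0.5911 / 0.01620 = 36.49 h

36.5 h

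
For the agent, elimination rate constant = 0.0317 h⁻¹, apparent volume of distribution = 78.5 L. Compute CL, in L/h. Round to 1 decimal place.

CL = k × Vd = 0.0317 × 78.5 = 2.488 L/h

2.5 L/h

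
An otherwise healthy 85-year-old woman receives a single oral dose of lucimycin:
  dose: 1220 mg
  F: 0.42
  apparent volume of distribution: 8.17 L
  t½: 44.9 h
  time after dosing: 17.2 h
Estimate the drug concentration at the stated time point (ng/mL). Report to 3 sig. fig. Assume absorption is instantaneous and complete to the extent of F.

Amount reaching circulation = F × Dose = 0.42 × 1220 = 512.4 mg
C₀ = F·Dose / Vd = 512.4 / 8.17 = 62.72 mg/L
k = ln2 / t½ = 0.693147 / 44.9 = 0.01544 h⁻¹
C = C₀ · e^(−k·t) = 62.72 × e^(−0.01544 × 17.2)
  = 62.72 × 0.7668 = 48.09 mg/L
Convert: 48.09 mg/L × 1000 = 48090 ng/mL

48100 ng/mL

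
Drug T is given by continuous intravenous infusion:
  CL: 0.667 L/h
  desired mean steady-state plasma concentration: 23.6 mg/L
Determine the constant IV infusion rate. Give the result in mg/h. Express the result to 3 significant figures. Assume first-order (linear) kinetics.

At steady state, infusion rate R₀ = Css × CL = 23.6 × 0.6670 = 15.74 mg/h

15.7 mg/h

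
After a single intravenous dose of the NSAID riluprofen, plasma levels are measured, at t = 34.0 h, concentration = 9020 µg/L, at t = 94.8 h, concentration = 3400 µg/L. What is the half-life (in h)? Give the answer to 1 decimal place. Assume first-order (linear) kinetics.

k = ln(C₁/C₂) / (t₂ − t₁) = ln(9020/3400) / (94.8 − 34.0)
  = 0.9757 / 60.80 = 0.01605 h⁻¹
t½ = ln2 / k = 0.693147 / 0.01605 = 43.19 h

43.2 h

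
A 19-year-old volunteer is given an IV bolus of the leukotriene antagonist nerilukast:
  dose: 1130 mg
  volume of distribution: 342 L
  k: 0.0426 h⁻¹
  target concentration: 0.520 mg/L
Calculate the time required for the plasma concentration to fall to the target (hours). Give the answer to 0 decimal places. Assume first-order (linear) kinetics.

C₀ = Dose / Vd = 1130 / 342 = 3.304 mg/L
t = ln(C₀ / C) / k = ln(3.304 / 0.520) / 0.04260
  = ln(6.354) / 0.04260 = 1.849 / 0.04260 = 43.40 h

43 h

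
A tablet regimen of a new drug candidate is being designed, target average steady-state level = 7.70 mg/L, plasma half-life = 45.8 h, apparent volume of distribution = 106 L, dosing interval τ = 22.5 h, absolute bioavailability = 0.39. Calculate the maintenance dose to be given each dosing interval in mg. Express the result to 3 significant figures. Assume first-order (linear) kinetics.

713 mg

k = ln2 / t½ = 0.693147 / 45.8 = 0.01513 h⁻¹
CL = k × Vd = 0.01513 × 106 = 1.604 L/h
At steady state, F × (Dose/τ) = Css × CL.
Dose = Css × CL × τ / F = 7.70 × 1.604 × 22.5 / 0.39 = 712.5 mg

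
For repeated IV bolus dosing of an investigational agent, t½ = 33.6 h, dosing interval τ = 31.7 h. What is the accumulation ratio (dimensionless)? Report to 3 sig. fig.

k = ln2 / t½ = 0.693147 / 33.6 = 0.02063 h⁻¹
e^(−kτ) = e^(−0.02063 × 31.7) = 0.5200
Accumulation ratio R = 1 / (1 − e^(−kτ)) = 1 / (1 − 0.5200) = 2.083

2.08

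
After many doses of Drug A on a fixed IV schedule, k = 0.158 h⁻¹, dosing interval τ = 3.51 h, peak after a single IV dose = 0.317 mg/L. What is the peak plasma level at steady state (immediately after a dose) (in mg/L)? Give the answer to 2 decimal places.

e^(−kτ) = e^(−0.1580 × 3.51) = 0.5743
Accumulation ratio R = 1 / (1 − e^(−kτ)) = 1 / (1 − 0.5743) = 2.349
Steady-state peak = C₀ × R = 0.317 × 2.349 = 0.7446 mg/L

0.74 mg/L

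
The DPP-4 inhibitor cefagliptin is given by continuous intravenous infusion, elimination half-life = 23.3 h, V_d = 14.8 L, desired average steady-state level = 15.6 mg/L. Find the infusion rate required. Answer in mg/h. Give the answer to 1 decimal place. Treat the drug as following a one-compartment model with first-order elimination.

k = ln2 / t½ = 0.693147 / 23.3 = 0.02975 h⁻¹
CL = k × Vd = 0.02975 × 14.8 = 0.4403 L/h
At steady state, infusion rate R₀ = Css × CL = 15.6 × 0.4403 = 6.869 mg/h

6.9 mg/h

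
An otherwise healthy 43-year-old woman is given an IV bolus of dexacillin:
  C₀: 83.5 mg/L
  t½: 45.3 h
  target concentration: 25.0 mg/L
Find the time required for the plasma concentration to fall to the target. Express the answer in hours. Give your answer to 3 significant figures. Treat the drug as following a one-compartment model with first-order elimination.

k = ln2 / t½ = 0.693147 / 45.3 = 0.01530 h⁻¹
t = ln(C₀ / C) / k = ln(83.50 / 25.0) / 0.01530
  = ln(3.340) / 0.01530 = 1.206 / 0.01530 = 78.82 h

78.8 h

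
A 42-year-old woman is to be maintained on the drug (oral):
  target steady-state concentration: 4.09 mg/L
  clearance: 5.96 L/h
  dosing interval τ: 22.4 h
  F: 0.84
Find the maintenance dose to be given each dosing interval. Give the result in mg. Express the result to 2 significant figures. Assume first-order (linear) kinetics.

650 mg

At steady state, F × (Dose/τ) = Css × CL.
Dose = Css × CL × τ / F = 4.09 × 5.960 × 22.4 / 0.84 = 650.0 mg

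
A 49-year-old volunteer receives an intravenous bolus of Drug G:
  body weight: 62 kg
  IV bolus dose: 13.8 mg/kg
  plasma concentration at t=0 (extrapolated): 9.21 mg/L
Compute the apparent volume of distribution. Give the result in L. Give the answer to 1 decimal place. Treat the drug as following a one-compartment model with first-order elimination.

92.9 L

Dose = 13.8 × 62 = 855.6 mg
Vd = Dose / C₀ = 855.6 / 9.21 = 92.90 L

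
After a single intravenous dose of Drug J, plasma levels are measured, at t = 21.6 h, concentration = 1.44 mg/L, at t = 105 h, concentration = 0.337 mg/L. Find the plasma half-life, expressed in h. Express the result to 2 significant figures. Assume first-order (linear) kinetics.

k = ln(C₁/C₂) / (t₂ − t₁) = ln(1.44/0.337) / (105 − 21.6)
  = 1.452 / 83.40 = 0.01741 h⁻¹
t½ = ln2 / k = 0.693147 / 0.01741 = 39.81 h

40 h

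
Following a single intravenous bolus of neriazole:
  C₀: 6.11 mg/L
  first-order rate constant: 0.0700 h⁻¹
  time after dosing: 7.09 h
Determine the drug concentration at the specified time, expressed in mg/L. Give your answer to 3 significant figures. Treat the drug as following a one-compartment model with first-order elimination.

3.72 mg/L

C = C₀ · e^(−k·t) = 6.110 × e^(−0.07000 × 7.09)
  = 6.110 × 0.6088 = 3.720 mg/L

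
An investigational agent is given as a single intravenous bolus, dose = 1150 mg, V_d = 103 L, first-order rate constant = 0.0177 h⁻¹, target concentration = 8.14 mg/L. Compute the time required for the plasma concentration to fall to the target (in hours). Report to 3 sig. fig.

17.9 h

C₀ = Dose / Vd = 1150 / 103 = 11.17 mg/L
t = ln(C₀ / C) / k = ln(11.17 / 8.14) / 0.01770
  = ln(1.372) / 0.01770 = 0.3163 / 0.01770 = 17.87 h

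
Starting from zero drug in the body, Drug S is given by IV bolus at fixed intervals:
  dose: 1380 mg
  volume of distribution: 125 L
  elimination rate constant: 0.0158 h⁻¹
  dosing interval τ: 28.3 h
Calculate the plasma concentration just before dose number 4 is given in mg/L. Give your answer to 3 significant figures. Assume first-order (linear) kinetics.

14.5 mg/L

C₀ per dose = Dose / Vd = 1380 / 125 = 11.04 mg/L
Fraction remaining after one interval: r = e^(−kτ) = e^(−0.01580 × 28.3) = 0.6395
Before dose 4, 3 doses have been given (aged 1τ, 2τ, 3τ).
C_trough = C₀ × (r + r² + … + r^3) = C₀ × r(1−r^3)/(1−r)
        = 11.04 × 0.6395 × (1 − 0.2615) / (1 − 0.6395) = 14.46 mg/L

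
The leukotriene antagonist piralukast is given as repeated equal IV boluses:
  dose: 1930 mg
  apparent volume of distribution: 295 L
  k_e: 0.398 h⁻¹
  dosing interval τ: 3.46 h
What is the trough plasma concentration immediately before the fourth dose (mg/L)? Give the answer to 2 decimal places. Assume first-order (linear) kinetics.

C₀ per dose = Dose / Vd = 1930 / 295 = 6.542 mg/L
Fraction remaining after one interval: r = e^(−kτ) = e^(−0.3980 × 3.46) = 0.2523
Before dose 4, 3 doses have been given (aged 1τ, 2τ, 3τ).
C_trough = C₀ × (r + r² + … + r^3) = C₀ × r(1−r^3)/(1−r)
        = 6.542 × 0.2523 × (1 − 0.01606) / (1 − 0.2523) = 2.172 mg/L

2.17 mg/L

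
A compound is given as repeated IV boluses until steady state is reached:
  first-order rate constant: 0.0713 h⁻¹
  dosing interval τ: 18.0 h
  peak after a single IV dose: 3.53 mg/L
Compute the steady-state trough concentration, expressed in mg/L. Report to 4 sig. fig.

e^(−kτ) = e^(−0.07130 × 18.0) = 0.2771
Accumulation ratio R = 1 / (1 − e^(−kτ)) = 1 / (1 − 0.2771) = 1.383
Steady-state trough = C₀ × R × e^(−kτ) = 3.53 × 1.383 × 0.2771 = 1.353 mg/L

1.353 mg/L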